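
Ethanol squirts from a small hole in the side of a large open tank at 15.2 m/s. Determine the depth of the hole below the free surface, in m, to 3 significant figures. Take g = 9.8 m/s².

Inverting v = √(2gh) gives h = v² / 2g.
h = 15.2²/(2·9.8) = 231/19.60 = 11.8 m.

h ≈ 11.8 m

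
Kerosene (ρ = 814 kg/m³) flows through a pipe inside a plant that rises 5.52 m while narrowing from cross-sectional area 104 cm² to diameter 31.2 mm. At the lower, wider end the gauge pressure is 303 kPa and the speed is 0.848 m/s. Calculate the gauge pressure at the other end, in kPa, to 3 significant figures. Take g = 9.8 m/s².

205 kPa

The volume flow rate is constant, so v₂ = (A₁/A₂)v₁ = (104/7.65)·0.848 = 11.5 m/s.
Energy conservation along the streamline gives P₂ = P₁ − ½ρ(v₂² − v₁²) − ρg(h₂ − h₁).
P₂ = 303000 + ½·814·(0.848² − 11.5²) − 814·9.8·(+5.52) = 303000 + (-53900) − (44000) = 205000 Pa.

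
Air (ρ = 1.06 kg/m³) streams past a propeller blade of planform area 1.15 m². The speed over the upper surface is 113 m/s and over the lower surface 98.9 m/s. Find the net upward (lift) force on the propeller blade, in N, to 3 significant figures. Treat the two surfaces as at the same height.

1820 N

The faster flow above has the lower pressure; Bernoulli (same height) gives ΔP = ½ρ(v_up² − v_low²).
ΔP = ½·1.06·(113² − 98.9²) = 1580 Pa.
Lift = ΔP · A = 1580 × 1.15 = 1820 N.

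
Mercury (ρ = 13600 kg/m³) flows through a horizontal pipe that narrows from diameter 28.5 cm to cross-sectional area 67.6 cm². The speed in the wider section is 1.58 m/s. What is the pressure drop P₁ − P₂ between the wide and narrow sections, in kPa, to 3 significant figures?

By continuity, v₂ = v₁·A₁/A₂ = 1.58·(638/67.6) = 14.9 m/s.
Bernoulli (h₁ = h₂): P₁ − P₂ = ½ρ(v₂² − v₁²).
P₁ − P₂ = ½·13600·(14.9² − 1.58²) = ½·13600·220 = 1490000 Pa.

ΔP ≈ 1490 kPa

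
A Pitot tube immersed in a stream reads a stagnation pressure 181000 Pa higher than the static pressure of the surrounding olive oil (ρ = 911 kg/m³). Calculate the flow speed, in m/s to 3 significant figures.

Bernoulli between the free stream and the stagnation point: ½ρv² = P_stag − P_static.
v = √(2ΔP/ρ) = √(2·181000/911) = 19.9 m/s.

v ≈ 19.9 m/s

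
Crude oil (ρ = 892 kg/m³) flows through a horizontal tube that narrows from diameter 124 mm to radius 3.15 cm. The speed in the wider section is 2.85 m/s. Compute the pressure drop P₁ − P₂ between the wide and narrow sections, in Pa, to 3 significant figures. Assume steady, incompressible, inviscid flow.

ΔP ≈ 50700 Pa

By continuity, v₂ = v₁·A₁/A₂ = 2.85·(121/31.2) = 11.0 m/s.
Along the horizontal streamline, P + ½ρv² is constant.
P₁ − P₂ = ½·892·(11.0² − 2.85²) = ½·892·114 = 50700 Pa.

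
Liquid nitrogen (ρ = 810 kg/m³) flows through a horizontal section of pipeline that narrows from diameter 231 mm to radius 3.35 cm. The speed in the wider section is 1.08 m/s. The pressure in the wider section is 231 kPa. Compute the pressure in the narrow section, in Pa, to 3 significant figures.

The volume flow rate is constant, so v₂ = (A₁/A₂)v₁ = (419/35.3)·1.08 = 12.8 m/s.
Bernoulli (h₁ = h₂): P₁ − P₂ = ½ρ(v₂² − v₁²).
P₂ = P₁ − ½ρ(v₂² − v₁²) = 231000 − ½·810·(12.8² − 1.08²) = 231000 − 66300 = 165000 Pa.

165000 Pa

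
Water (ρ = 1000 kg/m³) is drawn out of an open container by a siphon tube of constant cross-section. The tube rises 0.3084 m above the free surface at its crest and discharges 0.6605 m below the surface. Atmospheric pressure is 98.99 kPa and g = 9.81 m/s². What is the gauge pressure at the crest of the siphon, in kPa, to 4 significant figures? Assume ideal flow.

The outlet speed comes from Torricelli: v = √(2g·0.6605) = 3.600 m/s.
Continuity keeps v the same throughout the tube; from surface to crest, P_atm + 0 = P_top + ½ρv² + ρg·h_top.
P_top = 98990 − ½·1000·3.600² − 1000·9.81·0.3084 = 89490 Pa. So P_gauge = P_top − P_atm = -9505 Pa.

P_gauge = -9.505 kPa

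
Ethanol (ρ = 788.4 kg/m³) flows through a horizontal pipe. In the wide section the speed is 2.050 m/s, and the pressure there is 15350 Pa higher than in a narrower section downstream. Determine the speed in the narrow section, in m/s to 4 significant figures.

With h₁ = h₂, rearranging Bernoulli gives v₂ = √(v₁² + 2ΔP/ρ).
v₂ = √(2.050² + 2·15350/788.4) = √(4.202 + 38.94) = 6.568 m/s.

6.568 m/s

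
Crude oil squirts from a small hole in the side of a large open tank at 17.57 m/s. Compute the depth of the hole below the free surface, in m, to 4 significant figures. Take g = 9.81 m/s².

Inverting v = √(2gh) gives h = v² / 2g.
h = 17.57²/(2·9.81) = 308.7/19.62 = 15.73 m.

h ≈ 15.73 m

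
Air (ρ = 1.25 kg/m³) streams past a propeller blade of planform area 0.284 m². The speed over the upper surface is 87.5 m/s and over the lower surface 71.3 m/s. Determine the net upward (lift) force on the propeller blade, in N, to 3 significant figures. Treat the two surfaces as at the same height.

F ≈ 457 N

The faster flow above has the lower pressure; Bernoulli (same height) gives ΔP = ½ρ(v_up² − v_low²).
ΔP = ½·1.25·(87.5² − 71.3²) = 1610 Pa.
Lift = ΔP · A = 1610 × 0.284 = 457 N.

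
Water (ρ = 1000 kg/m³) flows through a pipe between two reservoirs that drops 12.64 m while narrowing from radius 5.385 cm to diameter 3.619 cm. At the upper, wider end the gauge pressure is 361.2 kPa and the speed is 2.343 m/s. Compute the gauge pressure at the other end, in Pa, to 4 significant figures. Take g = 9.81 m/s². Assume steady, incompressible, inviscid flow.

P₂ = 272700 Pa

Continuity gives A₁v₁ = A₂v₂, so v₂ = (91.10 cm²)/(10.29 cm²) × 2.343 m/s = 20.75 m/s.
Bernoulli: P₁ + ½ρv₁² + ρg h₁ = P₂ + ½ρv₂² + ρg h₂, so P₂ = P₁ + ½ρ(v₁² − v₂²) − ρg(h₂ − h₁).
P₂ = 361200 + ½·1000·(2.343² − 20.75²) − 1000·9.81·(−12.64) = 361200 + (-212500) − (-124000) = 272700 Pa.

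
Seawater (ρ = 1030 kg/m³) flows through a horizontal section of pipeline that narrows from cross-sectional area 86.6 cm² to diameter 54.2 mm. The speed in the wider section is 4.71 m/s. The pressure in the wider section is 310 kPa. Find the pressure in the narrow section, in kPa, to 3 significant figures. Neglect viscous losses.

P₂ = 160 kPa

Continuity gives A₁v₁ = A₂v₂, so v₂ = (86.6 cm²)/(23.1 cm²) × 4.71 m/s = 17.7 m/s.
Bernoulli (h₁ = h₂): P₁ − P₂ = ½ρ(v₂² − v₁²).
P₂ = P₁ − ½ρ(v₂² − v₁²) = 310000 − ½·1030·(17.7² − 4.71²) = 310000 − 150000 = 160000 Pa.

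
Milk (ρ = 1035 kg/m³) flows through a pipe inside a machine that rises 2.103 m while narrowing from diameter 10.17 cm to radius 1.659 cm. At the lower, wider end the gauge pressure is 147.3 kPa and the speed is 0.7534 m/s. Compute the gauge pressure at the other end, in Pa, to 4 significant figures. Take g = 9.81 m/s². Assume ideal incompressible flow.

By continuity, v₂ = v₁·A₁/A₂ = 0.7534·(81.23/8.647) = 7.078 m/s.
Applying Bernoulli between the two ends and solving for P₂: P₂ = P₁ + ½ρ(v₁² − v₂²) − ρgΔh.
P₂ = 147300 + ½·1035·(0.7534² − 7.078²) − 1035·9.81·(+2.103) = 147300 + (-25630) − (21350) = 100300 Pa.

P₂ ≈ 100300 Pa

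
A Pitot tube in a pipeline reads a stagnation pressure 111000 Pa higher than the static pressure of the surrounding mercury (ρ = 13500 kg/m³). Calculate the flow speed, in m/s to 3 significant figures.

v ≈ 4.06 m/s

At the stagnation point the flow is brought to rest, so Bernoulli gives P_stag − P_static = ½ρv².
v = √(2ΔP/ρ) = √(2·111000/13500) = 4.06 m/s.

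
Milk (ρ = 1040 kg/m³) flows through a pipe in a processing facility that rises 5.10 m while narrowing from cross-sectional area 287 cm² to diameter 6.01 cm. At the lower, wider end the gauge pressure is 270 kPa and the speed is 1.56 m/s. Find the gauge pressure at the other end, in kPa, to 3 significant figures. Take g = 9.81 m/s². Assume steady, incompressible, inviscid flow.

P₂ ≈ 89.7 kPa

By continuity, v₂ = v₁·A₁/A₂ = 1.56·(287/28.4) = 15.8 m/s.
Applying Bernoulli between the two ends and solving for P₂: P₂ = P₁ + ½ρ(v₁² − v₂²) − ρgΔh.
P₂ = 270000 + ½·1040·(1.56² − 15.8²) − 1040·9.81·(+5.10) = 270000 + (-128000) − (52000) = 89700 Pa.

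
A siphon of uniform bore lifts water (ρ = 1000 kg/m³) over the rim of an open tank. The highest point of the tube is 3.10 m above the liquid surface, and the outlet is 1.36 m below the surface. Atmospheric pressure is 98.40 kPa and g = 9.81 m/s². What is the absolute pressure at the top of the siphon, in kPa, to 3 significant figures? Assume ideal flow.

From the surface to the outlet (both open to atmosphere, surface at rest): v = √(2g·h_out) = √(2·9.81·1.36) = 5.17 m/s.
Continuity keeps v the same throughout the tube; from surface to crest, P_atm + 0 = P_top + ½ρv² + ρg·h_top.
P_top = 98400 − ½·1000·5.17² − 1000·9.81·3.10 = 54600 Pa.

P_top = 54.6 kPa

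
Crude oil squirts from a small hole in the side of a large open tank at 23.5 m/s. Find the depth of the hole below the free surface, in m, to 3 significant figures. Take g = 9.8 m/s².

For a small hole in a large open tank, ½v² = gh, giving h = v²/(2g).
h = 23.5²/(2·9.8) = 552/19.60 = 28.2 m.

h ≈ 28.2 m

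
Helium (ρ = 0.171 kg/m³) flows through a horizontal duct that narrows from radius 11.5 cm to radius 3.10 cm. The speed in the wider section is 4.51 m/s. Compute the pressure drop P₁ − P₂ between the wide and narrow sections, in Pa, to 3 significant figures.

328 Pa

The volume flow rate is constant, so v₂ = (A₁/A₂)v₁ = (415/30.2)·4.51 = 62.1 m/s.
The pipe is horizontal, so Bernoulli reduces to P₁ + ½ρv₁² = P₂ + ½ρv₂².
P₁ − P₂ = ½·0.171·(62.1² − 4.51²) = ½·0.171·3830 = 328 Pa.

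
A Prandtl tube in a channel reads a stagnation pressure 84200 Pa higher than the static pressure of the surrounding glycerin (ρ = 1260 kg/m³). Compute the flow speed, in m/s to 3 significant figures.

Bernoulli between the free stream and the stagnation point: ½ρv² = P_stag − P_static.
v = √(2ΔP/ρ) = √(2·84200/1260) = 11.6 m/s.

v ≈ 11.6 m/s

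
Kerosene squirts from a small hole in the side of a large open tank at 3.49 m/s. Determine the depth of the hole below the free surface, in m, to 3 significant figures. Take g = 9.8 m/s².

h ≈ 0.621 m

Torricelli: v = √(2gh), so h = v²/(2g).
h = 3.49²/(2·9.8) = 12.2/19.60 = 0.621 m.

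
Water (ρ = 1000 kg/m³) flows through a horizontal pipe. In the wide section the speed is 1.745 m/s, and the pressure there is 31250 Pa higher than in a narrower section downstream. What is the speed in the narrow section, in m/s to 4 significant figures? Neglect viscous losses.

Horizontal Bernoulli: P₁ + ½ρv₁² = P₂ + ½ρv₂², so v₂² = v₁² + 2(P₁ − P₂)/ρ.
v₂ = √(1.745² + 2·31250/1000) = √(3.045 + 62.50) = 8.096 m/s.

8.096 m/s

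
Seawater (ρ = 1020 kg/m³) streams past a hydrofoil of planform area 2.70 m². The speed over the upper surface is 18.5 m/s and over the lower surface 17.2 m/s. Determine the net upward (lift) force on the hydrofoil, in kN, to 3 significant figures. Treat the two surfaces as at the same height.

F = 63.9 kN

With equal heights on the two surfaces, Bernoulli gives P_lower − P_upper = ½ρ(v_upper² − v_lower²).
ΔP = ½·1020·(18.5² − 17.2²) = 23700 Pa.
Lift = ΔP · A = 23700 × 2.70 = 63900 N.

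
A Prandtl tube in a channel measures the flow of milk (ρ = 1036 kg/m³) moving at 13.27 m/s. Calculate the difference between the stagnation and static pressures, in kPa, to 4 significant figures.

ΔP ≈ 91.22 kPa

Bernoulli between the free stream and the stagnation point: ½ρv² = P_stag − P_static.
ΔP = ½·1036·13.27² = 91220 Pa.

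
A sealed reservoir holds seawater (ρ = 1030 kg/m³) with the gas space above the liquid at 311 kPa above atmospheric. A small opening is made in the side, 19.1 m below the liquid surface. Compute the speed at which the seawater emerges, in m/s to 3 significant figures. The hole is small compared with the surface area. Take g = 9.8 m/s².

Take point 1 at the surface (v₁ ≈ 0) and point 2 at the hole (at atmospheric pressure). Bernoulli: P₁ + ρg h = P_atm + ½ρv₂².
With P₁ − P_atm = 311000 Pa, v₂ = √(2gh + 2ΔP/ρ) = √(2·9.8·19.1 + 2·311000/1030) = 31.3 m/s.

v = 31.3 m/s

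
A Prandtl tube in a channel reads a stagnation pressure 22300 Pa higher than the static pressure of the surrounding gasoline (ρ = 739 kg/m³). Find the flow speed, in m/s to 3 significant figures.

v ≈ 7.77 m/s

At the stagnation point the flow is brought to rest, so Bernoulli gives P_stag − P_static = ½ρv².
v = √(2ΔP/ρ) = √(2·22300/739) = 7.77 m/s.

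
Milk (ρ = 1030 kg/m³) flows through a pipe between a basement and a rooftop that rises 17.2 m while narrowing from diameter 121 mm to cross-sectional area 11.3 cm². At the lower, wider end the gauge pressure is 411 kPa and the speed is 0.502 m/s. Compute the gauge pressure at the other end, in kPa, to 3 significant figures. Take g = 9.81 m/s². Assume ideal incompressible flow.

P₂ ≈ 224 kPa

By continuity, v₂ = v₁·A₁/A₂ = 0.502·(115/11.3) = 5.11 m/s.
Applying Bernoulli between the two ends and solving for P₂: P₂ = P₁ + ½ρ(v₁² − v₂²) − ρgΔh.
P₂ = 411000 + ½·1030·(0.502² − 5.11²) − 1030·9.81·(+17.2) = 411000 + (-13300) − (174000) = 224000 Pa.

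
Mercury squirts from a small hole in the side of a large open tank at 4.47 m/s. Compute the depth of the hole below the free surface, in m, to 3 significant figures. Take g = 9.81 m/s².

h ≈ 1.02 m

For a small hole in a large open tank, ½v² = gh, giving h = v²/(2g).
h = 4.47²/(2·9.81) = 20.0/19.62 = 1.02 m.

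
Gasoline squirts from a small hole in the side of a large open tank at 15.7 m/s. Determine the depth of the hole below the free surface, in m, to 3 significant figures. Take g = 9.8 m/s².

h = 12.6 m

Inverting v = √(2gh) gives h = v² / 2g.
h = 15.7²/(2·9.8) = 246/19.60 = 12.6 m.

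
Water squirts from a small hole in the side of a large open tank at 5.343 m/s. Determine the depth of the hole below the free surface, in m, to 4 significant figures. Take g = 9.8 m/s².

h ≈ 1.457 m

Torricelli: v = √(2gh), so h = v²/(2g).
h = 5.343²/(2·9.8) = 28.55/19.60 = 1.457 m.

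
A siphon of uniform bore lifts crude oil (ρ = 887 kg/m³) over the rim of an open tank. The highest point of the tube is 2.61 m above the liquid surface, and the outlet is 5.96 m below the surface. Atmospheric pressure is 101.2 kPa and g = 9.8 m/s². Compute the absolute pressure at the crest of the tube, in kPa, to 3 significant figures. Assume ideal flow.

P_top ≈ 26.7 kPa

The outlet speed comes from Torricelli: v = √(2g·5.96) = 10.8 m/s.
The bore is uniform, so the speed at the crest is the same v. Bernoulli surface→crest: P_atm = P_top + ½ρv² + ρg·h_top.
P_top = 101200 − ½·887·10.8² − 887·9.8·2.61 = 26700 Pa.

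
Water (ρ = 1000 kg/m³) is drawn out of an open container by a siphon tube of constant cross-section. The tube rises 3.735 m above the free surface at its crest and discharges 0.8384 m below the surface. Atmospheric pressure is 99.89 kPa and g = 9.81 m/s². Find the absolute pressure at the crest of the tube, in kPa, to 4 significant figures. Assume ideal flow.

Bernoulli surface→outlet gives ½v² = g·h_out, so v = √(2·9.81·0.8384) = 4.056 m/s.
The bore is uniform, so the speed at the crest is the same v. Bernoulli surface→crest: P_atm = P_top + ½ρv² + ρg·h_top.
P_top = 99890 − ½·1000·4.056² − 1000·9.81·3.735 = 55020 Pa.

P_top ≈ 55.02 kPa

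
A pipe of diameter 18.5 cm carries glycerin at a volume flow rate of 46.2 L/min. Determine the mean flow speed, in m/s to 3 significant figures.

v ≈ 0.0286 m/s

Q = 46.2 L/min = 0.000770 m³/s.
v = Q/A = 0.000770 / 0.0269 = 0.0286 m/s.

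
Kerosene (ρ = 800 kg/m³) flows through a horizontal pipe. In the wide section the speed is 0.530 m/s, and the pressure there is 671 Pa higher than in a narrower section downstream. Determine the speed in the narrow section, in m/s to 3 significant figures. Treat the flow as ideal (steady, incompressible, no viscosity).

v₂ = 1.40 m/s

Horizontal Bernoulli: P₁ + ½ρv₁² = P₂ + ½ρv₂², so v₂² = v₁² + 2(P₁ − P₂)/ρ.
v₂ = √(0.530² + 2·671/800) = √(0.281 + 1.68) = 1.40 m/s.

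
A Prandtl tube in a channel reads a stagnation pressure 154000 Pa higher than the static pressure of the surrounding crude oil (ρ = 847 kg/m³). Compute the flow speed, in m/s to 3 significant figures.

Bernoulli between the free stream and the stagnation point: ½ρv² = P_stag − P_static.
v = √(2ΔP/ρ) = √(2·154000/847) = 19.1 m/s.

v = 19.1 m/s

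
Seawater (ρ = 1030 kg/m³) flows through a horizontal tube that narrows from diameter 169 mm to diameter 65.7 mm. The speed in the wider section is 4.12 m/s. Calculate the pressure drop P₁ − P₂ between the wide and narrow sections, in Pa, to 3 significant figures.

Continuity gives A₁v₁ = A₂v₂, so v₂ = (224 cm²)/(33.9 cm²) × 4.12 m/s = 27.3 m/s.
Along the horizontal streamline, P + ½ρv² is constant.
P₁ − P₂ = ½·1030·(27.3² − 4.12²) = ½·1030·726 = 374000 Pa.

ΔP = 374000 Pa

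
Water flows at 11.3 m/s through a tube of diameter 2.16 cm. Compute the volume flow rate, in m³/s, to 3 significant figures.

Q = A·v = 0.000366 m² × 11.3 m/s = 0.00414 m³/s.

0.00414 m³/s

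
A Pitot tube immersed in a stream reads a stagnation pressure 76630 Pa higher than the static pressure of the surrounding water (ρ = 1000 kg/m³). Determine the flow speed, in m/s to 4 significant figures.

12.38 m/s

Bernoulli between the free stream and the stagnation point: ½ρv² = P_stag − P_static.
v = √(2ΔP/ρ) = √(2·76630/1000) = 12.38 m/s.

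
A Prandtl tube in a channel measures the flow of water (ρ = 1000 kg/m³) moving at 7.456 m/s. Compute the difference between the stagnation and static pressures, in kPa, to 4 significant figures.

At the stagnation point the flow is brought to rest, so Bernoulli gives P_stag − P_static = ½ρv².
ΔP = ½·1000·7.456² = 27800 Pa.

ΔP ≈ 27.80 kPa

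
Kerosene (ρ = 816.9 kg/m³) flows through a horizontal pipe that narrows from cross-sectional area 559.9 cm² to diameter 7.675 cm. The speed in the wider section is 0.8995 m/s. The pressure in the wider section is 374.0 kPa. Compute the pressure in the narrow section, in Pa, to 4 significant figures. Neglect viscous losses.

P₂ ≈ 325900 Pa

Mass conservation (A₁v₁ = A₂v₂) gives v₂ = 0.8995 × 559.9/46.26 = 10.89 m/s.
Along the horizontal streamline, P + ½ρv² is constant.
P₂ = P₁ − ½ρ(v₂² − v₁²) = 374000 − ½·816.9·(10.89² − 0.8995²) = 374000 − 48070 = 325900 Pa.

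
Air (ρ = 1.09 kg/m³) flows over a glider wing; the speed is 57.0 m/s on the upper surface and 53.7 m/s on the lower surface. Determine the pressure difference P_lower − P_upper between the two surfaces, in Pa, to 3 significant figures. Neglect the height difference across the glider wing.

With negligible Δh, P + ½ρv² is constant, so P_low − P_up = ½ρ(v_up² − v_low²).
ΔP = ½·1.09·(57.0² − 53.7²) = 199 Pa.

ΔP = 199 Pa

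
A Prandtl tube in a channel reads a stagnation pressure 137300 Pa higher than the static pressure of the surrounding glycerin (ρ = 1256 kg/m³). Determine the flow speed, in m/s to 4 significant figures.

At the stagnation point the flow is brought to rest, so Bernoulli gives P_stag − P_static = ½ρv².
v = √(2ΔP/ρ) = √(2·137300/1256) = 14.79 m/s.

v ≈ 14.79 m/s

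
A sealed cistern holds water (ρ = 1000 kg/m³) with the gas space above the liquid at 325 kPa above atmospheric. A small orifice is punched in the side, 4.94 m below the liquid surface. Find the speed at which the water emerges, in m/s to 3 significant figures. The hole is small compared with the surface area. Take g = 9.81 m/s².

Take point 1 at the surface (v₁ ≈ 0) and point 2 at the hole (at atmospheric pressure). Bernoulli: P₁ + ρg h = P_atm + ½ρv₂².
With P₁ − P_atm = 325000 Pa, v₂ = √(2gh + 2ΔP/ρ) = √(2·9.81·4.94 + 2·325000/1000) = 27.3 m/s.

27.3 m/s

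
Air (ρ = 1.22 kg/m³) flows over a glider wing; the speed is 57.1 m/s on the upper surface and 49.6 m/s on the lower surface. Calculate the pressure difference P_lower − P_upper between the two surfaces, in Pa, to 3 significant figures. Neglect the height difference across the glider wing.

ΔP ≈ 488 Pa

Bernoulli (same height): P_lower − P_upper = ½ρ(v_upper² − v_lower²).
ΔP = ½·1.22·(57.1² − 49.6²) = 488 Pa.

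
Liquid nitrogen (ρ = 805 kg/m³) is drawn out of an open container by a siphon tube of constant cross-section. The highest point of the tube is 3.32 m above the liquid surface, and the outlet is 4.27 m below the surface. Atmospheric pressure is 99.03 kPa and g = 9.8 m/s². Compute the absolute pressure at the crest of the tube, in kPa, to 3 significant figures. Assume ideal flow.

P_top ≈ 39.2 kPa

From the surface to the outlet (both open to atmosphere, surface at rest): v = √(2g·h_out) = √(2·9.8·4.27) = 9.15 m/s.
Continuity keeps v the same throughout the tube; from surface to crest, P_atm + 0 = P_top + ½ρv² + ρg·h_top.
P_top = 99030 − ½·805·9.15² − 805·9.8·3.32 = 39200 Pa.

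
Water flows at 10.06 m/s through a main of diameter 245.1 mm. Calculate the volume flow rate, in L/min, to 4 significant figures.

Q = A·v = 0.04718 m² × 10.06 m/s = 0.4747 m³/s.
Converting: 0.4747 m³/s × 60000 = 28480 L/min.

Q ≈ 28480 L/min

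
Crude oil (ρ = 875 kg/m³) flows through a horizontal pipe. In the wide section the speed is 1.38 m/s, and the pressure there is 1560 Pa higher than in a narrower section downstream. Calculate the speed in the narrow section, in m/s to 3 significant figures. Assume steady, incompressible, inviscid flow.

v₂ ≈ 2.34 m/s

Along the level pipe P + ½ρv² is conserved, hence v₂² = v₁² + 2(P₁ − P₂)/ρ.
v₂ = √(1.38² + 2·1560/875) = √(1.90 + 3.57) = 2.34 m/s.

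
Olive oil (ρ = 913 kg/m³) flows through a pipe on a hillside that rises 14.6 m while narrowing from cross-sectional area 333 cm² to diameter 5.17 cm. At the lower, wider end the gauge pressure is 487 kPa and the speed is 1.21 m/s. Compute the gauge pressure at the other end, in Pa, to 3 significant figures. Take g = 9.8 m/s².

P₂ = 189000 Pa

Continuity gives A₁v₁ = A₂v₂, so v₂ = (333 cm²)/(21.0 cm²) × 1.21 m/s = 19.2 m/s.
Applying Bernoulli between the two ends and solving for P₂: P₂ = P₁ + ½ρ(v₁² − v₂²) − ρgΔh.
P₂ = 487000 + ½·913·(1.21² − 19.2²) − 913·9.8·(+14.6) = 487000 + (-168000) − (131000) = 189000 Pa.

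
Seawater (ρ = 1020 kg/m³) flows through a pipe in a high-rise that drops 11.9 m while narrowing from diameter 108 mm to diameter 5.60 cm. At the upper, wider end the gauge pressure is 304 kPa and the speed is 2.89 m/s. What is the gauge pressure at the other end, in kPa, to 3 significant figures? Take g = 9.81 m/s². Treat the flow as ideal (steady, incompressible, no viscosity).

368 kPa

Mass conservation (A₁v₁ = A₂v₂) gives v₂ = 2.89 × 91.6/24.6 = 10.7 m/s.
Energy conservation along the streamline gives P₂ = P₁ − ½ρ(v₂² − v₁²) − ρg(h₂ − h₁).
P₂ = 304000 + ½·1020·(2.89² − 10.7²) − 1020·9.81·(−11.9) = 304000 + (-54700) − (-119000) = 368000 Pa.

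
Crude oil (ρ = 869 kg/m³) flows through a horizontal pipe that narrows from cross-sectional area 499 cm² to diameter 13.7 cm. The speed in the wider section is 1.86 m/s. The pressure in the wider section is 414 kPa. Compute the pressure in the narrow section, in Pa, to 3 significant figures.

By continuity, v₂ = v₁·A₁/A₂ = 1.86·(499/147) = 6.30 m/s.
Along the horizontal streamline, P + ½ρv² is constant.
P₂ = P₁ − ½ρ(v₂² − v₁²) = 414000 − ½·869·(6.30² − 1.86²) = 414000 − 15700 = 398000 Pa.

P₂ ≈ 398000 Pa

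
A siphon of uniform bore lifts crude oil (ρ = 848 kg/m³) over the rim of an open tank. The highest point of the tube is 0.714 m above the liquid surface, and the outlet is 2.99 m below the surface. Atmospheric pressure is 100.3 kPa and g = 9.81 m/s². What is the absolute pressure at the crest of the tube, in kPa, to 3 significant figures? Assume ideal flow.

P_top = 69.5 kPa

Bernoulli surface→outlet gives ½v² = g·h_out, so v = √(2·9.81·2.99) = 7.66 m/s.
With constant cross-section the crest speed equals v; applying Bernoulli from the surface up to the crest, P_top = P_atm − ½ρv² − ρg·h_top.
P_top = 100300 − ½·848·7.66² − 848·9.81·0.714 = 69500 Pa.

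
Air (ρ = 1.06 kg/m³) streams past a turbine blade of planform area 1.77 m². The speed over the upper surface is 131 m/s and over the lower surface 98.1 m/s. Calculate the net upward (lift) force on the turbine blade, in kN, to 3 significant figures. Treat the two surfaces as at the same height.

With equal heights on the two surfaces, Bernoulli gives P_lower − P_upper = ½ρ(v_upper² − v_lower²).
ΔP = ½·1.06·(131² − 98.1²) = 3990 Pa.
Lift = ΔP · A = 3990 × 1.77 = 7070 N.

F ≈ 7.07 kN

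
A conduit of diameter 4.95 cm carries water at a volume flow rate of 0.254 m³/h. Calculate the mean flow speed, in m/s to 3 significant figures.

Q = 0.254 m³/h = 0.0000706 m³/s.
v = Q/A = 0.0000706 / 0.00192 = 0.0367 m/s.

v ≈ 0.0367 m/s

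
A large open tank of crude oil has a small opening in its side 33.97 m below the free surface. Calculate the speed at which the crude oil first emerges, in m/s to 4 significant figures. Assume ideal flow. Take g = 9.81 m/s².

v = 25.82 m/s

Bernoulli from surface to hole (P equal, v_surface ≈ 0): v = √(2gh) = √(2×9.81×33.97) = 25.82 m/s.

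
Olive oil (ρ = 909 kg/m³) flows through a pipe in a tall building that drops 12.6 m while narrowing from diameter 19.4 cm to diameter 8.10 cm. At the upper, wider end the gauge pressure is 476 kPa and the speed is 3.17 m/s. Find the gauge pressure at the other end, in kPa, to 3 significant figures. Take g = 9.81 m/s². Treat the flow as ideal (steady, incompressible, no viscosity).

The volume flow rate is constant, so v₂ = (A₁/A₂)v₁ = (296/51.5)·3.17 = 18.2 m/s.
Bernoulli: P₁ + ½ρv₁² + ρg h₁ = P₂ + ½ρv₂² + ρg h₂, so P₂ = P₁ + ½ρ(v₁² − v₂²) − ρg(h₂ − h₁).
P₂ = 476000 + ½·909·(3.17² − 18.2²) − 909·9.81·(−12.6) = 476000 + (-146000) − (-112000) = 443000 Pa.

P₂ ≈ 443 kPa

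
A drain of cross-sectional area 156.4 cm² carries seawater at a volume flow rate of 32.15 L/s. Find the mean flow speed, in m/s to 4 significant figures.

Q = 32.15 L/s = 0.03215 m³/s.
v = Q/A = 0.03215 / 0.01564 = 2.056 m/s.

v ≈ 2.056 m/s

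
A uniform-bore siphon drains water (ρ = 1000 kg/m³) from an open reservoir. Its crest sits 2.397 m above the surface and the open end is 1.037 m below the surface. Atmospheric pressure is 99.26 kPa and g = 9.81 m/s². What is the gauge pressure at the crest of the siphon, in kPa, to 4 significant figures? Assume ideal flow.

Bernoulli surface→outlet gives ½v² = g·h_out, so v = √(2·9.81·1.037) = 4.511 m/s.
Continuity keeps v the same throughout the tube; from surface to crest, P_atm + 0 = P_top + ½ρv² + ρg·h_top.
P_top = 99260 − ½·1000·4.511² − 1000·9.81·2.397 = 65570 Pa. So P_gauge = P_top − P_atm = -33690 Pa.

P_gauge ≈ -33.69 kPa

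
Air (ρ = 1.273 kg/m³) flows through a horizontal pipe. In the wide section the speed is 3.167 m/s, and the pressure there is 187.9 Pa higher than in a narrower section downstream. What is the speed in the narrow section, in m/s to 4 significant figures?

With h₁ = h₂, rearranging Bernoulli gives v₂ = √(v₁² + 2ΔP/ρ).
v₂ = √(3.167² + 2·187.9/1.273) = √(10.03 + 295.2) = 17.47 m/s.

v₂ ≈ 17.47 m/s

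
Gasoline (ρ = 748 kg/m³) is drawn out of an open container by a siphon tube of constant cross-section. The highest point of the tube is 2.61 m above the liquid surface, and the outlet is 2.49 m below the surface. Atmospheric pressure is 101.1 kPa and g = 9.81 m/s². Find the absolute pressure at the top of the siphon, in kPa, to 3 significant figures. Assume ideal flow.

The outlet speed comes from Torricelli: v = √(2g·2.49) = 6.99 m/s.
With constant cross-section the crest speed equals v; applying Bernoulli from the surface up to the crest, P_top = P_atm − ½ρv² − ρg·h_top.
P_top = 101100 − ½·748·6.99² − 748·9.81·2.61 = 63700 Pa.

P_top ≈ 63.7 kPa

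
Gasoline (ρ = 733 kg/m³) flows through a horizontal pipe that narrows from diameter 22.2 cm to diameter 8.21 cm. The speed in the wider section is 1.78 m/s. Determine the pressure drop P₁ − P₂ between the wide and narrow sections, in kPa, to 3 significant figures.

ΔP = 60.9 kPa

By continuity, v₂ = v₁·A₁/A₂ = 1.78·(387/52.9) = 13.0 m/s.
Along the horizontal streamline, P + ½ρv² is constant.
P₁ − P₂ = ½·733·(13.0² − 1.78²) = ½·733·166 = 60900 Pa.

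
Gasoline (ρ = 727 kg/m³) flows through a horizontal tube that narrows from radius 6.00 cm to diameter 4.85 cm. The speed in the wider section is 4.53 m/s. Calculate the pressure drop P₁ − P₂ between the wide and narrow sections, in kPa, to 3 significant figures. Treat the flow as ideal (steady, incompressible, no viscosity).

ΔP ≈ 272 kPa

The volume flow rate is constant, so v₂ = (A₁/A₂)v₁ = (113/18.5)·4.53 = 27.7 m/s.
With no height change, Bernoulli's equation is P₁ + ½ρv₁² = P₂ + ½ρv₂².
P₁ − P₂ = ½·727·(27.7² − 4.53²) = ½·727·749 = 272000 Pa.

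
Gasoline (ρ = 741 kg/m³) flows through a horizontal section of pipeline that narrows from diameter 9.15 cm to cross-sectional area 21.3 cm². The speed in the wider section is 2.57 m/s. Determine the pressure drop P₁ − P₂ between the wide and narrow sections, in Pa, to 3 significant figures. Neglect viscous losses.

Continuity gives A₁v₁ = A₂v₂, so v₂ = (65.8 cm²)/(21.3 cm²) × 2.57 m/s = 7.93 m/s.
Along the horizontal streamline, P + ½ρv² is constant.
P₁ − P₂ = ½·741·(7.93² − 2.57²) = ½·741·56.3 = 20900 Pa.

ΔP ≈ 20900 Pa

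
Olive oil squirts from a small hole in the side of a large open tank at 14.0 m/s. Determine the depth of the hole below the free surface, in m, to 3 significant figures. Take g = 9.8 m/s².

Inverting v = √(2gh) gives h = v² / 2g.
h = 14.0²/(2·9.8) = 196/19.60 = 10.0 m.

10.0 m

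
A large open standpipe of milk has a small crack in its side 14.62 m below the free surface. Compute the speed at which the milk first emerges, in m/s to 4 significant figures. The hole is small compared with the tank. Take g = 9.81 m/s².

v ≈ 16.94 m/s

The surface is effectively still and both ends are open, so ½v² = gh and v = √(2·9.81·14.62) = 16.94 m/s.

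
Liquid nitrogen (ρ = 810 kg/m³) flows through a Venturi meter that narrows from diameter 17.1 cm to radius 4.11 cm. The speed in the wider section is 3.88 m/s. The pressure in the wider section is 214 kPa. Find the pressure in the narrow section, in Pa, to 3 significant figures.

The volume flow rate is constant, so v₂ = (A₁/A₂)v₁ = (230/53.1)·3.88 = 16.8 m/s.
With no height change, Bernoulli's equation is P₁ + ½ρv₁² = P₂ + ½ρv₂².
P₂ = P₁ − ½ρ(v₂² − v₁²) = 214000 − ½·810·(16.8² − 3.88²) = 214000 − 108000 = 106000 Pa.

106000 Pa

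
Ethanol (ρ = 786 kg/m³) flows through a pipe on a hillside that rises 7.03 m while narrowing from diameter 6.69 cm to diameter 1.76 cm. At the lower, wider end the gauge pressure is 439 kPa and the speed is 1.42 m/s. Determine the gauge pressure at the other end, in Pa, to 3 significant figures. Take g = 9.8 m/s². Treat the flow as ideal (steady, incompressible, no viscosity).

P₂ ≈ 220000 Pa

The volume flow rate is constant, so v₂ = (A₁/A₂)v₁ = (35.2/2.43)·1.42 = 20.5 m/s.
Applying Bernoulli between the two ends and solving for P₂: P₂ = P₁ + ½ρ(v₁² − v₂²) − ρgΔh.
P₂ = 439000 + ½·786·(1.42² − 20.5²) − 786·9.8·(+7.03) = 439000 + (-165000) − (54200) = 220000 Pa.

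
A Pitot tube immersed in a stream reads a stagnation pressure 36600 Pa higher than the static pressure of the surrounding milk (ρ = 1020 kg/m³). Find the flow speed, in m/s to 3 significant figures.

v ≈ 8.47 m/s

At the stagnation point the flow is brought to rest, so Bernoulli gives P_stag − P_static = ½ρv².
v = √(2ΔP/ρ) = √(2·36600/1020) = 8.47 m/s.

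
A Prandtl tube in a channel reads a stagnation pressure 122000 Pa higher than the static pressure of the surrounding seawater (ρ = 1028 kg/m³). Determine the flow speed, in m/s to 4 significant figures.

The dynamic pressure equals the rise in static pressure at the stagnation point: ΔP = ½ρv².
v = √(2ΔP/ρ) = √(2·122000/1028) = 15.41 m/s.

v ≈ 15.41 m/s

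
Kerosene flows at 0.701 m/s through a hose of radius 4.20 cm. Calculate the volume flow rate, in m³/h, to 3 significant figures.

Q = 14.0 m³/h

Q = A·v = 0.00554 m² × 0.701 m/s = 0.00388 m³/s.
Converting: 0.00388 m³/s × 3600 = 14.0 m³/h.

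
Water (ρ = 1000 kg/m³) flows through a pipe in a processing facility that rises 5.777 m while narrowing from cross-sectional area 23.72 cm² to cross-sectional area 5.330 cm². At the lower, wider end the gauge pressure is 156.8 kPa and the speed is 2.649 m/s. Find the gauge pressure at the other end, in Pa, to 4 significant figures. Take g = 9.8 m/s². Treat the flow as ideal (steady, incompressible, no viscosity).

Mass conservation (A₁v₁ = A₂v₂) gives v₂ = 2.649 × 23.72/5.330 = 11.79 m/s.
Applying Bernoulli between the two ends and solving for P₂: P₂ = P₁ + ½ρ(v₁² − v₂²) − ρgΔh.
P₂ = 156800 + ½·1000·(2.649² − 11.79²) − 1000·9.8·(+5.777) = 156800 + (-65980) − (56610) = 34210 Pa.

P₂ = 34210 Pa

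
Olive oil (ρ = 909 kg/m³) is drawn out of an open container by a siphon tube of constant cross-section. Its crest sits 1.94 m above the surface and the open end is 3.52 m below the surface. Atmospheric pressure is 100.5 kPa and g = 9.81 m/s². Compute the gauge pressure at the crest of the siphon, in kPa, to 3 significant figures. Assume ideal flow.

P_gauge = -48.7 kPa

Bernoulli surface→outlet gives ½v² = g·h_out, so v = √(2·9.81·3.52) = 8.31 m/s.
The bore is uniform, so the speed at the crest is the same v. Bernoulli surface→crest: P_atm = P_top + ½ρv² + ρg·h_top.
P_top = 100500 − ½·909·8.31² − 909·9.81·1.94 = 51800 Pa. So P_gauge = P_top − P_atm = -48700 Pa.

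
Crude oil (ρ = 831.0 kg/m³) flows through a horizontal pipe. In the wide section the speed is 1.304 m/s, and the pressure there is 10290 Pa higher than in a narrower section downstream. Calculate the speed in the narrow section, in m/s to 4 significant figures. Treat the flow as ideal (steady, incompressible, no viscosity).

Along the level pipe P + ½ρv² is conserved, hence v₂² = v₁² + 2(P₁ − P₂)/ρ.
v₂ = √(1.304² + 2·10290/831.0) = √(1.700 + 24.77) = 5.144 m/s.

v₂ ≈ 5.144 m/s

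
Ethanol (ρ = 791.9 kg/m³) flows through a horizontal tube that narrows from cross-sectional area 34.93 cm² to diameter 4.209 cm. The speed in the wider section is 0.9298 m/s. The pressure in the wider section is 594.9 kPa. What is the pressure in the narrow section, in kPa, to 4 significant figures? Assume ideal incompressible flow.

P₂ ≈ 593.1 kPa

Continuity gives A₁v₁ = A₂v₂, so v₂ = (34.93 cm²)/(13.91 cm²) × 0.9298 m/s = 2.334 m/s.
Along the horizontal streamline, P + ½ρv² is constant.
P₂ = P₁ − ½ρ(v₂² − v₁²) = 594900 − ½·791.9·(2.334² − 0.9298²) = 594900 − 1815 = 593100 Pa.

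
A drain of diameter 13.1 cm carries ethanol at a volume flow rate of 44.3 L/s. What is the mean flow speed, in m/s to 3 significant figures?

Q = 44.3 L/s = 0.0443 m³/s.
v = Q/A = 0.0443 / 0.0135 = 3.29 m/s.

v ≈ 3.29 m/s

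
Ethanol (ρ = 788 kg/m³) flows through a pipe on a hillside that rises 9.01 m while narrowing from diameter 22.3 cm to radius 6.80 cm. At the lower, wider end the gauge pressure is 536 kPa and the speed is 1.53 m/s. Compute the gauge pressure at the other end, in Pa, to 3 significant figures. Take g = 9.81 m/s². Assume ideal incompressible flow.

461000 Pa

Mass conservation (A₁v₁ = A₂v₂) gives v₂ = 1.53 × 391/145 = 4.11 m/s.
Energy conservation along the streamline gives P₂ = P₁ − ½ρ(v₂² − v₁²) − ρg(h₂ − h₁).
P₂ = 536000 + ½·788·(1.53² − 4.11²) − 788·9.81·(+9.01) = 536000 + (-5740) − (69600) = 461000 Pa.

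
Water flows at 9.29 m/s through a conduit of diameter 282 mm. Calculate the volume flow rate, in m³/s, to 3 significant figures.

0.580 m³/s

Q = A·v = 0.0625 m² × 9.29 m/s = 0.580 m³/s.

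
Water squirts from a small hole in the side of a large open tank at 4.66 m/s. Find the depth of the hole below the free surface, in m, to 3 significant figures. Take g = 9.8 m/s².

1.11 m

For a small hole in a large open tank, ½v² = gh, giving h = v²/(2g).
h = 4.66²/(2·9.8) = 21.7/19.60 = 1.11 m.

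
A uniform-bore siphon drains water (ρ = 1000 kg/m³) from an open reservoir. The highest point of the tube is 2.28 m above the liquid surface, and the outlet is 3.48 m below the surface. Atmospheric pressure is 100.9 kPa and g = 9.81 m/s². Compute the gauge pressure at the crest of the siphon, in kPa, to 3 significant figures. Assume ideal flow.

P_gauge ≈ -56.5 kPa

From the surface to the outlet (both open to atmosphere, surface at rest): v = √(2g·h_out) = √(2·9.81·3.48) = 8.26 m/s.
Continuity keeps v the same throughout the tube; from surface to crest, P_atm + 0 = P_top + ½ρv² + ρg·h_top.
P_top = 100900 − ½·1000·8.26² − 1000·9.81·2.28 = 44400 Pa. So P_gauge = P_top − P_atm = -56500 Pa.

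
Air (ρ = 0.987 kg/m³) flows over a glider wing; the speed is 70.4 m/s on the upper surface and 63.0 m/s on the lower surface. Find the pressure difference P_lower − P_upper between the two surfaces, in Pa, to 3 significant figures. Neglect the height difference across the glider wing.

ΔP ≈ 487 Pa

The pressure is lower where the speed is higher: ΔP = ½ρ(v_up² − v_low²).
ΔP = ½·0.987·(70.4² − 63.0²) = 487 Pa.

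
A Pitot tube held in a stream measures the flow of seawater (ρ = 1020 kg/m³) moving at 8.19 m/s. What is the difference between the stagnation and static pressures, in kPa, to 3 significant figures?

The dynamic pressure equals the rise in static pressure at the stagnation point: ΔP = ½ρv².
ΔP = ½·1020·8.19² = 34200 Pa.

ΔP ≈ 34.2 kPa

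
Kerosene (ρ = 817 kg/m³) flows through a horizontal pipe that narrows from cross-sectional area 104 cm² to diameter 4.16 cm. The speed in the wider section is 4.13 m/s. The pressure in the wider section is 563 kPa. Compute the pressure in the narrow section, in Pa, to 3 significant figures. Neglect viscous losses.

P₂ ≈ 162000 Pa

The volume flow rate is constant, so v₂ = (A₁/A₂)v₁ = (104/13.6)·4.13 = 31.6 m/s.
Along the horizontal streamline, P + ½ρv² is constant.
P₂ = P₁ − ½ρ(v₂² − v₁²) = 563000 − ½·817·(31.6² − 4.13²) = 563000 − 401000 = 162000 Pa.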